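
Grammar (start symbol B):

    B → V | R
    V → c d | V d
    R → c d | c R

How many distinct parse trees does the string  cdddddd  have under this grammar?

Parse trees for cdddddd:
  [B [V [V [V [V [V [V c d] d] d] d] d] d]]

1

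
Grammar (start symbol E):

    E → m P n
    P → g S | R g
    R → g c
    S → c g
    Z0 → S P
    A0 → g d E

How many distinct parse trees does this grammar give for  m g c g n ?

2

Parse trees for m g c g n:
  [E m [P g [S c g]] n]
  [E m [P [R g c] g] n]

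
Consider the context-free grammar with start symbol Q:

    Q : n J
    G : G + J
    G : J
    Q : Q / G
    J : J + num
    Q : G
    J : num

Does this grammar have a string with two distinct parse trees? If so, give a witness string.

Ambiguous

Witness: num + num

Derivation 1: Q ⇒ G ⇒ G + J ⇒ J + J ⇒ num + J ⇒ num + num
Derivation 2: Q ⇒ G ⇒ J ⇒ J + num ⇒ num + num

Two distinct leftmost derivations for the same string.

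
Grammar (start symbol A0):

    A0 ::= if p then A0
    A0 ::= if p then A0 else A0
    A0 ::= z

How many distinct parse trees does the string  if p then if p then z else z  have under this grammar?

Parse trees for if p then if p then z else z:
  [A0 if p then [A0 if p then [A0 z] else [A0 z]]]
  [A0 if p then [A0 if p then [A0 z]] else [A0 z]]

2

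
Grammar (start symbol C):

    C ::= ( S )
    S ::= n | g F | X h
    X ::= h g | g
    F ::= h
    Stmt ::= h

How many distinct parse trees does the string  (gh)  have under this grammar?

Parse trees for (gh):
  [C ( [S g [F h]] )]
  [C ( [S [X g] h] )]

2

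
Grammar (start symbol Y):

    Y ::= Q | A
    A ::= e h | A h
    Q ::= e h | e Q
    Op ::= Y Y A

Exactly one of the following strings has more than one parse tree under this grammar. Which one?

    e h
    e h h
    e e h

e h: 2 trees
e h h: 1 tree
e e h: 1 tree

e h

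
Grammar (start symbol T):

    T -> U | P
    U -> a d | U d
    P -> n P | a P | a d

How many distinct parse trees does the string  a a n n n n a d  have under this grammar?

1

Parse trees for a a n n n n a d:
  [T [P a [P a [P n [P n [P n [P n [P a d]]]]]]]]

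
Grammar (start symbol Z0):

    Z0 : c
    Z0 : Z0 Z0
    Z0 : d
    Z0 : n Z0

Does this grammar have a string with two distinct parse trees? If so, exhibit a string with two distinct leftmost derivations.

Witness: c c c

Derivation 1: Z0 ⇒ Z0 Z0 ⇒ c Z0 ⇒ c Z0 Z0 ⇒ c c Z0 ⇒ c c c
Derivation 2: Z0 ⇒ Z0 Z0 ⇒ Z0 Z0 Z0 ⇒ c Z0 Z0 ⇒ c c Z0 ⇒ c c c

Two distinct leftmost derivations for the same string.

Ambiguous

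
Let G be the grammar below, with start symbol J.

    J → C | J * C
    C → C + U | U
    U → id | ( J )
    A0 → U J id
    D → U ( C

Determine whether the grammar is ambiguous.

Unambiguous

Only J, C, U are reachable from J; ignoring the rest: The grammar is stratified — J handles '*' (left-recursive), C handles '+', U atoms. Each operator has a fixed associativity and precedence level, so every string has one parse.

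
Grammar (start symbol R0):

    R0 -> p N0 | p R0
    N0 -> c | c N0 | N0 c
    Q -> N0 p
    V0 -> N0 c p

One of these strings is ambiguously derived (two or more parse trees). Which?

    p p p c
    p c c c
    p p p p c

p c c c

p p p c: 1 tree
p c c c: 4 trees
p p p p c: 1 tree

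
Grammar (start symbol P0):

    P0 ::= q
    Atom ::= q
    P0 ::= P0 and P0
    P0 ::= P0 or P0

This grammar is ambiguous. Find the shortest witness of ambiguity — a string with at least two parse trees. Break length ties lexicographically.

length 1: no string has ≥2 trees
length 3: no string has ≥2 trees
length 5: q and q and q has 2 parse trees

Two derivations of q and q and q:
  P0 ⇒ P0 and P0 ⇒ q and P0 ⇒ q and P0 and P0 ⇒ q and q and P0 ⇒ q and q and q
  P0 ⇒ P0 and P0 ⇒ P0 and P0 and P0 ⇒ q and P0 and P0 ⇒ q and q and P0 ⇒ q and q and q

q and q and q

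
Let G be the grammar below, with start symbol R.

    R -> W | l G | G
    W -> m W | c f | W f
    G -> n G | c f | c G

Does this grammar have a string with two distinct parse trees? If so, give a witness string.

Ambiguous

Witness: c f

Derivation 1: R ⇒ W ⇒ c f
Derivation 2: R ⇒ G ⇒ c f

Two distinct leftmost derivations for the same string.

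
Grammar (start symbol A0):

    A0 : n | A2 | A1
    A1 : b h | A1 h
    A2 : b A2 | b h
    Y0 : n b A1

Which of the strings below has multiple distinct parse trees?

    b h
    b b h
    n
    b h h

b h: 2 trees
b b h: 1 tree
n: 1 tree
b h h: 1 tree

b h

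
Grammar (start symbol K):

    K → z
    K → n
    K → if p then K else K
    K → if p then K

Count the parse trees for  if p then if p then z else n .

Parse trees for if p then if p then z else n:
  [K if p then [K if p then [K z]] else [K n]]
  [K if p then [K if p then [K z] else [K n]]]

2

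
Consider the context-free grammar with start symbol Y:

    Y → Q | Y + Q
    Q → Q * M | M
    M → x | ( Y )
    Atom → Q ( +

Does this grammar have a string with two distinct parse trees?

Only Y, Q, M are reachable from Y; ignoring the rest: The grammar is stratified — Y handles '+' (left-recursive), Q handles '*', M atoms. Each operator has a fixed associativity and precedence level, so every string has one parse.

Unambiguous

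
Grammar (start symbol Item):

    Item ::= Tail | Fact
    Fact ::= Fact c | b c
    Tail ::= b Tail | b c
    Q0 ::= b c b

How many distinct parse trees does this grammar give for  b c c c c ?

1

Parse trees for b c c c c:
  [Item [Fact [Fact [Fact [Fact b c] c] c] c]]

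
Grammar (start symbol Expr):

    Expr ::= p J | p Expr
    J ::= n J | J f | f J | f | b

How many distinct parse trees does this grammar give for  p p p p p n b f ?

2

Parse trees for p p p p p n b f:
  [Expr p [Expr p [Expr p [Expr p [Expr p [J n [J [J b] f]]]]]]]
  [Expr p [Expr p [Expr p [Expr p [Expr p [J [J n [J b]] f]]]]]]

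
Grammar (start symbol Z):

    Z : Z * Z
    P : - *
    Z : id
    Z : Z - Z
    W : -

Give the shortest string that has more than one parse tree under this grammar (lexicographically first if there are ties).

id * id * id

length 1: no string has ≥2 trees
length 3: no string has ≥2 trees
length 5: id * id * id has 2 parse trees

Two derivations of id * id * id:
  Z ⇒ Z * Z ⇒ Z * Z * Z ⇒ id * Z * Z ⇒ id * id * Z ⇒ id * id * id
  Z ⇒ Z * Z ⇒ id * Z ⇒ id * Z * Z ⇒ id * id * Z ⇒ id * id * id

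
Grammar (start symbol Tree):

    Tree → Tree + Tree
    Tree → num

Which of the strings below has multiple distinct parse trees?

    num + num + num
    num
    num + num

num + num + num: 2 trees
num: 1 tree
num + num: 1 tree

num + num + num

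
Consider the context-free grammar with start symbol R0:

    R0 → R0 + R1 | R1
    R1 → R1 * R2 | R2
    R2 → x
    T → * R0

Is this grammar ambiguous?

Only R0, R1, R2 are reachable from R0; ignoring the rest: R0 → R0 + R1 | R1  ;  R1 → R1 * R2 | R2  — a left-associative chain with R2 at the bottom. Each string factors uniquely by precedence.

Unambiguous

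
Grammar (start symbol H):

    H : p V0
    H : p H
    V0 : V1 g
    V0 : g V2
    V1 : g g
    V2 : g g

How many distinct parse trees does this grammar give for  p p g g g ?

2

Parse trees for p p g g g:
  [H p [H p [V0 [V1 g g] g]]]
  [H p [H p [V0 g [V2 g g]]]]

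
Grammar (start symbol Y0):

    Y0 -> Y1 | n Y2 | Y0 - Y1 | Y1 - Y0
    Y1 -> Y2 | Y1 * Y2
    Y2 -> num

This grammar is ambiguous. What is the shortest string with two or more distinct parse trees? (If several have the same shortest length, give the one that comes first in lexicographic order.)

num - num

length 1: no string has ≥2 trees
length 2: no string has ≥2 trees
length 3: num - num has 2 parse trees

Two derivations of num - num:
  Y0 ⇒ Y0 - Y1 ⇒ Y1 - Y1 ⇒ Y2 - Y1 ⇒ num - Y1 ⇒ num - Y2 ⇒ num - num
  Y0 ⇒ Y1 - Y0 ⇒ Y2 - Y0 ⇒ num - Y0 ⇒ num - Y1 ⇒ num - Y2 ⇒ num - num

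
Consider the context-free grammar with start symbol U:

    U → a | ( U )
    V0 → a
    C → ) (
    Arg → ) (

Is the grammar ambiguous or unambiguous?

Unambiguous

Only U is reachable from U; ignoring the rest: L(U) is { openⁿ atom closeⁿ : n ≥ 0 }. The bracket depth fixes n, and the derivation is forced at every step.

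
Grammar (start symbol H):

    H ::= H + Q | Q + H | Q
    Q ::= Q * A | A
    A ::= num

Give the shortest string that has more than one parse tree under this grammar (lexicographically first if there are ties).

length 1: no string has ≥2 trees
length 3: num + num has 2 parse trees

Two derivations of num + num:
  H ⇒ H + Q ⇒ Q + Q ⇒ A + Q ⇒ num + Q ⇒ num + A ⇒ num + num
  H ⇒ Q + H ⇒ A + H ⇒ num + H ⇒ num + Q ⇒ num + A ⇒ num + num

num + num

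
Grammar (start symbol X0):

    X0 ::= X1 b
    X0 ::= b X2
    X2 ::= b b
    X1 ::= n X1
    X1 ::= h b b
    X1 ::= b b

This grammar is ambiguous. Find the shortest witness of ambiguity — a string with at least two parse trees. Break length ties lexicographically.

b b b

length 3: b b b has 2 parse trees

Two derivations of b b b:
  X0 ⇒ X1 b ⇒ b b b
  X0 ⇒ b X2 ⇒ b b b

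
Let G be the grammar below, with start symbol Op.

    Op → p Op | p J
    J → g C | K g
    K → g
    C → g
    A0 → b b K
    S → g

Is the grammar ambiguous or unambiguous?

Ambiguous

Witness: p g g

Derivation 1: Op ⇒ p J ⇒ p g C ⇒ p g g
Derivation 2: Op ⇒ p J ⇒ p K g ⇒ p g g

Two distinct leftmost derivations for the same string.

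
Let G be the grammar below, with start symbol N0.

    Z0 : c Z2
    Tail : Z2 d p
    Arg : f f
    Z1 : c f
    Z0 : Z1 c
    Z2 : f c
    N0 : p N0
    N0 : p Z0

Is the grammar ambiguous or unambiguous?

Ambiguous

Witness: p c f c

Derivation 1: N0 ⇒ p Z0 ⇒ p c Z2 ⇒ p c f c
Derivation 2: N0 ⇒ p Z0 ⇒ p Z1 c ⇒ p c f c

Two distinct leftmost derivations for the same string.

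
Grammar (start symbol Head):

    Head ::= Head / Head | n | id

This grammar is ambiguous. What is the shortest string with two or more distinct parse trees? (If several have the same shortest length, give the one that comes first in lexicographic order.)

id / id / id

length 1: no string has ≥2 trees
length 3: no string has ≥2 trees
length 5: id / id / id has 2 parse trees

Two derivations of id / id / id:
  Head ⇒ Head / Head ⇒ Head / Head / Head ⇒ id / Head / Head ⇒ id / id / Head ⇒ id / id / id
  Head ⇒ Head / Head ⇒ id / Head ⇒ id / Head / Head ⇒ id / id / Head ⇒ id / id / id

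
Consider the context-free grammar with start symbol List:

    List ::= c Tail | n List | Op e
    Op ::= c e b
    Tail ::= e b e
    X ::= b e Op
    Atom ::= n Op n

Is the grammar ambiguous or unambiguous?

Ambiguous

Witness: c e b e

Derivation 1: List ⇒ c Tail ⇒ c e b e
Derivation 2: List ⇒ Op e ⇒ c e b e

Two distinct leftmost derivations for the same string.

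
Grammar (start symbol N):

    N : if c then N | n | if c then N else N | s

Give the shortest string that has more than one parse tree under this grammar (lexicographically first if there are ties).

if c then if c then n else n

length 1: no string has ≥2 trees
length 4: no string has ≥2 trees
length 6: no string has ≥2 trees
length 7: no string has ≥2 trees
length 9: if c then if c then n else n has 2 parse trees

Two derivations of if c then if c then n else n:
  N ⇒ if c then N ⇒ if c then if c then N else N ⇒ if c then if c then n else N ⇒ if c then if c then n else n
  N ⇒ if c then N else N ⇒ if c then if c then N else N ⇒ if c then if c then n else N ⇒ if c then if c then n else n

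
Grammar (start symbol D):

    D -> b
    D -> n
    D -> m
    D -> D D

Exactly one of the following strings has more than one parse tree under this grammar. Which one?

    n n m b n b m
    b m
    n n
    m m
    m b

n n m b n b m: 132 trees
b m: 1 tree
n n: 1 tree
m m: 1 tree
m b: 1 tree

n n m b n b m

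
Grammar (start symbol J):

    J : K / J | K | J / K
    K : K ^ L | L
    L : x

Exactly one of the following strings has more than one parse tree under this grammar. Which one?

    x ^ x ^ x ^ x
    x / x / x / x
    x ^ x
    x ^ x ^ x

x ^ x ^ x ^ x: 1 tree
x / x / x / x: 8 trees
x ^ x: 1 tree
x ^ x ^ x: 1 tree

x / x / x / x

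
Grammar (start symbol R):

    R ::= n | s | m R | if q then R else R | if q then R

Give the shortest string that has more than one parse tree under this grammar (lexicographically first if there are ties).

if q then if q then n else n

length 1: no string has ≥2 trees
length 2: no string has ≥2 trees
length 3: no string has ≥2 trees
length 4: no string has ≥2 trees
length 5: no string has ≥2 trees
length 6: no string has ≥2 trees
length 7: no string has ≥2 trees
length 8: no string has ≥2 trees
length 9: if q then if q then n else n has 2 parse trees

Two derivations of if q then if q then n else n:
  R ⇒ if q then R else R ⇒ if q then if q then R else R ⇒ if q then if q then n else R ⇒ if q then if q then n else n
  R ⇒ if q then R ⇒ if q then if q then R else R ⇒ if q then if q then n else R ⇒ if q then if q then n else n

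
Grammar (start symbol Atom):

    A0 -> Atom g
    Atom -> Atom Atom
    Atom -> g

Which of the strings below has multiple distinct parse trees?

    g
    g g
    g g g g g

g: 1 tree
g g: 1 tree
g g g g g: 14 trees

g g g g g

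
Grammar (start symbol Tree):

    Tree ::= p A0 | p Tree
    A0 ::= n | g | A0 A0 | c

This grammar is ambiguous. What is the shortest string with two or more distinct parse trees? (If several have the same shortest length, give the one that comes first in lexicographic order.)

p c c c

length 2: no string has ≥2 trees
length 3: no string has ≥2 trees
length 4: p c c c has 2 parse trees

Two derivations of p c c c:
  Tree ⇒ p A0 ⇒ p A0 A0 ⇒ p A0 A0 A0 ⇒ p c A0 A0 ⇒ p c c A0 ⇒ p c c c
  Tree ⇒ p A0 ⇒ p A0 A0 ⇒ p c A0 ⇒ p c A0 A0 ⇒ p c c A0 ⇒ p c c c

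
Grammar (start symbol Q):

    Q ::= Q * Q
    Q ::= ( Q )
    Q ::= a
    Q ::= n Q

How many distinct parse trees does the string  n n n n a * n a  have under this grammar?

5

Parse trees for n n n n a * n a:
  [Q [Q n [Q n [Q n [Q n [Q a]]]]] * [Q n [Q a]]]
  [Q n [Q [Q n [Q n [Q n [Q a]]]] * [Q n [Q a]]]]
  [Q n [Q n [Q [Q n [Q n [Q a]]] * [Q n [Q a]]]]]
  [Q n [Q n [Q n [Q [Q n [Q a]] * [Q n [Q a]]]]]]
  [Q n [Q n [Q n [Q n [Q [Q a] * [Q n [Q a]]]]]]]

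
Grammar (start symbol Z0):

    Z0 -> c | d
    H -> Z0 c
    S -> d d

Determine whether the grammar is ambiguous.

Unambiguous

Only Z0 is reachable from Z0; ignoring the rest: Each reachable nonterminal has at most one production per leading terminal, and all productions are right-linear; the derivation is determined token-by-token.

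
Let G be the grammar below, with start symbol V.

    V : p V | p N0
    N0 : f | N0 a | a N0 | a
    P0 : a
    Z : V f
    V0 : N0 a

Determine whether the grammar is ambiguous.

Ambiguous

Witness: p a a

Derivation 1: V ⇒ p N0 ⇒ p N0 a ⇒ p a a
Derivation 2: V ⇒ p N0 ⇒ p a N0 ⇒ p a a

Two distinct leftmost derivations for the same string.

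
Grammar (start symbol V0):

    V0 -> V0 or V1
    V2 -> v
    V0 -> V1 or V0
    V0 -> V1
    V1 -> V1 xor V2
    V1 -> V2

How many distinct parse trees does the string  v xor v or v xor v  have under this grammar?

2

Parse trees for v xor v or v xor v:
  [V0 [V0 [V1 [V1 [V2 v]] xor [V2 v]]] or [V1 [V1 [V2 v]] xor [V2 v]]]
  [V0 [V1 [V1 [V2 v]] xor [V2 v]] or [V0 [V1 [V1 [V2 v]] xor [V2 v]]]]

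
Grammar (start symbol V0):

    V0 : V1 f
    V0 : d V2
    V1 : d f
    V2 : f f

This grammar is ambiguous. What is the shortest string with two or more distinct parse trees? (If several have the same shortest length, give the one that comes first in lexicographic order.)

length 3: d f f has 2 parse trees

Two derivations of d f f:
  V0 ⇒ V1 f ⇒ d f f
  V0 ⇒ d V2 ⇒ d f f

d f f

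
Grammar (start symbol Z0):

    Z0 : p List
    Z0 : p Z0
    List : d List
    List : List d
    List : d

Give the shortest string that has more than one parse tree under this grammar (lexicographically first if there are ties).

length 2: no string has ≥2 trees
length 3: p d d has 2 parse trees

Two derivations of p d d:
  Z0 ⇒ p List ⇒ p d List ⇒ p d d
  Z0 ⇒ p List ⇒ p List d ⇒ p d d

p d d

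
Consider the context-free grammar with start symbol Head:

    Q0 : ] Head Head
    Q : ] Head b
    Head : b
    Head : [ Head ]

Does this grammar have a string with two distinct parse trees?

(Q0, Q are unreachable from Head, so their rules don't affect L(Head).) L(Head) is { openⁿ atom closeⁿ : n ≥ 0 }. The bracket depth fixes n, and the derivation is forced at every step.

Unambiguous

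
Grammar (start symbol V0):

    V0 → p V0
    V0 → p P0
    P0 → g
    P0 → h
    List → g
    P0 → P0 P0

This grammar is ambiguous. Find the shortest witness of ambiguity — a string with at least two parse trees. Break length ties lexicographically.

length 2: no string has ≥2 trees
length 3: no string has ≥2 trees
length 4: p g g g has 2 parse trees

Two derivations of p g g g:
  V0 ⇒ p P0 ⇒ p P0 P0 ⇒ p g P0 ⇒ p g P0 P0 ⇒ p g g P0 ⇒ p g g g
  V0 ⇒ p P0 ⇒ p P0 P0 ⇒ p P0 P0 P0 ⇒ p g P0 P0 ⇒ p g g P0 ⇒ p g g g

p g g g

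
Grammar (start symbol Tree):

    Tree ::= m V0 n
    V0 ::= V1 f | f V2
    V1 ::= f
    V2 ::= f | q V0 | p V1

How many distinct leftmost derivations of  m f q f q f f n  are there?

2

Parse trees for m f q f q f f n:
  [Tree m [V0 f [V2 q [V0 f [V2 q [V0 [V1 f] f]]]]] n]
  [Tree m [V0 f [V2 q [V0 f [V2 q [V0 f [V2 f]]]]]] n]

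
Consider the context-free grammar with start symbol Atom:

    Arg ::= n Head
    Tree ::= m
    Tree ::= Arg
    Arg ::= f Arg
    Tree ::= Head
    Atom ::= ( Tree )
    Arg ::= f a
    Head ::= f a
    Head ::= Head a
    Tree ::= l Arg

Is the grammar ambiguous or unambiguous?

Witness: ( f a )

Derivation 1: Atom ⇒ ( Tree ) ⇒ ( Arg ) ⇒ ( f a )
Derivation 2: Atom ⇒ ( Tree ) ⇒ ( Head ) ⇒ ( f a )

Two distinct leftmost derivations for the same string.

Ambiguous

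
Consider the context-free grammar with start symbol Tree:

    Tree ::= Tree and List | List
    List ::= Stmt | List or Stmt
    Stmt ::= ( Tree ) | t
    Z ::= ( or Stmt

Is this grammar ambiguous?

Only Tree, List, Stmt are reachable from Tree; ignoring the rest: The grammar is stratified — Tree handles 'and' (left-recursive), List handles 'or', Stmt atoms. Each operator has a fixed associativity and precedence level, so every string has one parse.

Unambiguous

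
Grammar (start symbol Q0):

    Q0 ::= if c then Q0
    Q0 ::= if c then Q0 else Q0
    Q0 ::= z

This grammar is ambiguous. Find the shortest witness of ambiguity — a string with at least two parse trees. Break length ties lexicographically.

length 1: no string has ≥2 trees
length 4: no string has ≥2 trees
length 6: no string has ≥2 trees
length 7: no string has ≥2 trees
length 9: if c then if c then z else z has 2 parse trees

Two derivations of if c then if c then z else z:
  Q0 ⇒ if c then Q0 ⇒ if c then if c then Q0 else Q0 ⇒ if c then if c then z else Q0 ⇒ if c then if c then z else z
  Q0 ⇒ if c then Q0 else Q0 ⇒ if c then if c then Q0 else Q0 ⇒ if c then if c then z else Q0 ⇒ if c then if c then z else z

if c then if c then z else z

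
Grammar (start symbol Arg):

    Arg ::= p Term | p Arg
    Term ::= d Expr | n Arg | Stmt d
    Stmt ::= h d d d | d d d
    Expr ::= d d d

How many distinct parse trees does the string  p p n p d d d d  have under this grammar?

2

Parse trees for p p n p d d d d:
  [Arg p [Arg p [Term n [Arg p [Term d [Expr d d d]]]]]]
  [Arg p [Arg p [Term n [Arg p [Term [Stmt d d d] d]]]]]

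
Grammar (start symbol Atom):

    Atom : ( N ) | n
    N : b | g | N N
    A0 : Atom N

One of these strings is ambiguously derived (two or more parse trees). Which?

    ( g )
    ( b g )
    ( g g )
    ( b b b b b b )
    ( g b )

( g ): 1 tree
( b g ): 1 tree
( g g ): 1 tree
( b b b b b b ): 42 trees
( g b ): 1 tree

( b b b b b b )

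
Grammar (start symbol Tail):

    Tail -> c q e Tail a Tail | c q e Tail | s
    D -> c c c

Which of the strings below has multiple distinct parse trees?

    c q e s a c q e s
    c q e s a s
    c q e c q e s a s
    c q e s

c q e s a c q e s: 1 tree
c q e s a s: 1 tree
c q e c q e s a s: 2 trees
c q e s: 1 tree

c q e c q e s a s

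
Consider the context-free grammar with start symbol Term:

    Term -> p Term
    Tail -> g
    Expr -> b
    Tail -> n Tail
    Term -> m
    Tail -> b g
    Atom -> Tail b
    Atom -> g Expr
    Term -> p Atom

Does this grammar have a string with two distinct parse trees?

Witness: p g b

Derivation 1: Term ⇒ p Atom ⇒ p Tail b ⇒ p g b
Derivation 2: Term ⇒ p Atom ⇒ p g Expr ⇒ p g b

Two distinct leftmost derivations for the same string.

Ambiguous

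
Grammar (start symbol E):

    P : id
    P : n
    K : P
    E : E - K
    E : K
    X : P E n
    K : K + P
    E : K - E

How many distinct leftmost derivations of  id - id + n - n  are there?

Parse trees for id - id + n - n:
  [E [E [E [K [P id]]] - [K [K [P id]] + [P n]]] - [K [P n]]]
  [E [E [K [P id]] - [E [K [K [P id]] + [P n]]]] - [K [P n]]]
  [E [K [P id]] - [E [E [K [K [P id]] + [P n]]] - [K [P n]]]]
  [E [K [P id]] - [E [K [K [P id]] + [P n]] - [E [K [P n]]]]]

4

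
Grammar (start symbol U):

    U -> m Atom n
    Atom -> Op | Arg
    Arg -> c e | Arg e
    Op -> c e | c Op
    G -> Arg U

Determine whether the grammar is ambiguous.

Witness: m c e n

Derivation 1: U ⇒ m Atom n ⇒ m Op n ⇒ m c e n
Derivation 2: U ⇒ m Atom n ⇒ m Arg n ⇒ m c e n

Two distinct leftmost derivations for the same string.

Ambiguous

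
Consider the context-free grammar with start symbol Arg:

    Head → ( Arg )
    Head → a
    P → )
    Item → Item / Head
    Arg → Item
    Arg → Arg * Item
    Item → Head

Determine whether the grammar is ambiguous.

(P is unreachable from Arg, so its rules don't affect L(Arg).) This is a standard precedence ladder (Arg over Item over Head), with each level left-recursive on its own operator ('*' at Arg, '/' at Item). That structure is LR(1), hence unambiguous.

Unambiguous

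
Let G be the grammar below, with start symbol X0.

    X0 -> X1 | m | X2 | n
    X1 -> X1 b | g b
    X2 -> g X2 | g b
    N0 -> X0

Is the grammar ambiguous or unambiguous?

Ambiguous

Witness: g b

Derivation 1: X0 ⇒ X1 ⇒ g b
Derivation 2: X0 ⇒ X2 ⇒ g b

Two distinct leftmost derivations for the same string.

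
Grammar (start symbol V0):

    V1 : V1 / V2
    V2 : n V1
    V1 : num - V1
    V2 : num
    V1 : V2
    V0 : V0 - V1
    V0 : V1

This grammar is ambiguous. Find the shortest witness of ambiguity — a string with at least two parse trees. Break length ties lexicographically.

num - num

length 1: no string has ≥2 trees
length 2: no string has ≥2 trees
length 3: num - num has 2 parse trees

Two derivations of num - num:
  V0 ⇒ V0 - V1 ⇒ V1 - V1 ⇒ V2 - V1 ⇒ num - V1 ⇒ num - V2 ⇒ num - num
  V0 ⇒ V1 ⇒ num - V1 ⇒ num - V2 ⇒ num - num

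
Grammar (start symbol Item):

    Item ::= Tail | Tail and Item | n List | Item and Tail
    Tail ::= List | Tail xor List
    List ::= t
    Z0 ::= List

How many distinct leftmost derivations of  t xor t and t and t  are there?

Parse trees for t xor t and t and t:
  [Item [Tail [Tail [List t]] xor [List t]] and [Item [Tail [List t]] and [Item [Tail [List t]]]]]
  [Item [Tail [Tail [List t]] xor [List t]] and [Item [Item [Tail [List t]]] and [Tail [List t]]]]
  [Item [Item [Tail [Tail [List t]] xor [List t]] and [Item [Tail [List t]]]] and [Tail [List t]]]
  [Item [Item [Item [Tail [Tail [List t]] xor [List t]]] and [Tail [List t]]] and [Tail [List t]]]

4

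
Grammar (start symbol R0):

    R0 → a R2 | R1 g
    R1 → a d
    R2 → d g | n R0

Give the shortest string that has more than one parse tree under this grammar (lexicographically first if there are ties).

length 3: a d g has 2 parse trees

Two derivations of a d g:
  R0 ⇒ a R2 ⇒ a d g
  R0 ⇒ R1 g ⇒ a d g

a d g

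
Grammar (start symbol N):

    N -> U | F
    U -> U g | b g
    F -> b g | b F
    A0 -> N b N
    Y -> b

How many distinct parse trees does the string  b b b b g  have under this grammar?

1

Parse trees for b b b b g:
  [N [F b [F b [F b [F b g]]]]]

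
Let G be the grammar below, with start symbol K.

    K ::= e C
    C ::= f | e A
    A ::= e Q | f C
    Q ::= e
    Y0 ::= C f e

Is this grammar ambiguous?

Unambiguous

(Y0 is unreachable from K, so its rules don't affect L(K).) Restricted to the reachable nonterminals, every rule has the form A → t or A → t B, and no two rules for the same A share a first terminal. The grammar encodes a DFA — one run per string.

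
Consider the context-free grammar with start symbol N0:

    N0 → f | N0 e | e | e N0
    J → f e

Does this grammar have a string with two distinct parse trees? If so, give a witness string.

Witness: e e

Derivation 1: N0 ⇒ N0 e ⇒ e e
Derivation 2: N0 ⇒ e N0 ⇒ e e

Two distinct leftmost derivations for the same string.

Ambiguous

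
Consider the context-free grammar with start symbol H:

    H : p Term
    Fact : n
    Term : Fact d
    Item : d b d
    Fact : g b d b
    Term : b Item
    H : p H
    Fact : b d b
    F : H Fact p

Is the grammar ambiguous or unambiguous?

Witness: p b d b d

Derivation 1: H ⇒ p Term ⇒ p Fact d ⇒ p b d b d
Derivation 2: H ⇒ p Term ⇒ p b Item ⇒ p b d b d

Two distinct leftmost derivations for the same string.

Ambiguous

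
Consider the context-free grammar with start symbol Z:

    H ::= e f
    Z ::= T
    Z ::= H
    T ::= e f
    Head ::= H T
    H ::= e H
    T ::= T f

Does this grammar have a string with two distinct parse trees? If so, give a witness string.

Ambiguous

Witness: e f

Derivation 1: Z ⇒ T ⇒ e f
Derivation 2: Z ⇒ H ⇒ e f

Two distinct leftmost derivations for the same string.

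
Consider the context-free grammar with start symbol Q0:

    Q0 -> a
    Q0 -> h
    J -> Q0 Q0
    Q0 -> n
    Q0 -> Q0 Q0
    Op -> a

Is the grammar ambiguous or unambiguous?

Witness: a a a

Derivation 1: Q0 ⇒ Q0 Q0 ⇒ a Q0 ⇒ a Q0 Q0 ⇒ a a Q0 ⇒ a a a
Derivation 2: Q0 ⇒ Q0 Q0 ⇒ Q0 Q0 Q0 ⇒ a Q0 Q0 ⇒ a a Q0 ⇒ a a a

Two distinct leftmost derivations for the same string.

Ambiguous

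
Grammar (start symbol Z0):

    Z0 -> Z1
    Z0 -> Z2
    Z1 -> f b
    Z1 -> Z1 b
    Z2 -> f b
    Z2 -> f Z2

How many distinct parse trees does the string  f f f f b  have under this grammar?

Parse trees for f f f f b:
  [Z0 [Z2 f [Z2 f [Z2 f [Z2 f b]]]]]

1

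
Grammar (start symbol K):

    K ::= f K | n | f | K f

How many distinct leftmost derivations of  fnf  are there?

2

Parse trees for fnf:
  [K f [K [K n] f]]
  [K [K f [K n]] f]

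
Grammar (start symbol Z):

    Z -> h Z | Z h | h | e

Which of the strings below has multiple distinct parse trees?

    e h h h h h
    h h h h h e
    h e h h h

h e h h h

e h h h h h: 1 tree
h h h h h e: 1 tree
h e h h h: 4 trees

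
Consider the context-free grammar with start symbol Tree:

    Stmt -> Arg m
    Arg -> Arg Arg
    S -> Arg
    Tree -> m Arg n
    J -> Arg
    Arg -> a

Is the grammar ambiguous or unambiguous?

Witness: m a a a n

Derivation 1: Tree ⇒ m Arg n ⇒ m Arg Arg n ⇒ m Arg Arg Arg n ⇒ m a Arg Arg n ⇒ m a a Arg n ⇒ m a a a n
Derivation 2: Tree ⇒ m Arg n ⇒ m Arg Arg n ⇒ m a Arg n ⇒ m a Arg Arg n ⇒ m a a Arg n ⇒ m a a a n

Two distinct leftmost derivations for the same string.

Ambiguous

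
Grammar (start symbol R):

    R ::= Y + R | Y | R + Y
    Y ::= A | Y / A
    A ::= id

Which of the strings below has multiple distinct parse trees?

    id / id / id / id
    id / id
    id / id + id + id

id / id + id + id

id / id / id / id: 1 tree
id / id: 1 tree
id / id + id + id: 4 trees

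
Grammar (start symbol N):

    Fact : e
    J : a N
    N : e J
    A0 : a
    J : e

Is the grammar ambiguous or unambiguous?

Only N, J are reachable from N; ignoring the rest: The reachable rules are right-linear with at most one rule per (nonterminal, next-terminal) pair. Each input token forces the next rule, so parsing is deterministic.

Unambiguous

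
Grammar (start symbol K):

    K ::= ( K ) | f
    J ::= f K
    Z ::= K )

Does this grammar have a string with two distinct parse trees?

Unambiguous

(J, Z are unreachable from K, so their rules don't affect L(K).) Each string is a nest of matched brackets around a single atom. An opening bracket forces the recursive rule; an atom forces the base rule.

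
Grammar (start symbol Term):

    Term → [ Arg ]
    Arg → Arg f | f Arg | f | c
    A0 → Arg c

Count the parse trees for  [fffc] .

Parse trees for [fffc]:
  [Term [ [Arg f [Arg f [Arg f [Arg c]]]] ]]

1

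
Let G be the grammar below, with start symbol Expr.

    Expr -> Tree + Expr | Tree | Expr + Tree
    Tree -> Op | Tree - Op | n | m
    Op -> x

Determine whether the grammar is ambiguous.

Ambiguous

Witness: m + m

Derivation 1: Expr ⇒ Tree + Expr ⇒ m + Expr ⇒ m + Tree ⇒ m + m
Derivation 2: Expr ⇒ Expr + Tree ⇒ Tree + Tree ⇒ m + Tree ⇒ m + m

Two distinct leftmost derivations for the same string.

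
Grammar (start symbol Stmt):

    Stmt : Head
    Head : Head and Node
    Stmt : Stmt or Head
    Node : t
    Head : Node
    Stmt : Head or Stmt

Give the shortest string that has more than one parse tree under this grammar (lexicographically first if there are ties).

length 1: no string has ≥2 trees
length 3: t or t has 2 parse trees

Two derivations of t or t:
  Stmt ⇒ Stmt or Head ⇒ Head or Head ⇒ Node or Head ⇒ t or Head ⇒ t or Node ⇒ t or t
  Stmt ⇒ Head or Stmt ⇒ Node or Stmt ⇒ t or Stmt ⇒ t or Head ⇒ t or Node ⇒ t or t

t or t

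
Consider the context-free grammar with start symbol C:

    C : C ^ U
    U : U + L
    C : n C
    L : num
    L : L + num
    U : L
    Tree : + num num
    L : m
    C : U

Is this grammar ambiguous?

Ambiguous

Witness: m + num

Derivation 1: C ⇒ U ⇒ U + L ⇒ L + L ⇒ m + L ⇒ m + num
Derivation 2: C ⇒ U ⇒ L ⇒ L + num ⇒ m + num

Two distinct leftmost derivations for the same string.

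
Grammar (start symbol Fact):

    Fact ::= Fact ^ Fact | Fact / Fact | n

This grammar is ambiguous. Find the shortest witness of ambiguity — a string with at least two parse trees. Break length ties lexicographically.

length 1: no string has ≥2 trees
length 3: no string has ≥2 trees
length 5: n / n / n has 2 parse trees

Two derivations of n / n / n:
  Fact ⇒ Fact / Fact ⇒ Fact / Fact / Fact ⇒ n / Fact / Fact ⇒ n / n / Fact ⇒ n / n / n
  Fact ⇒ Fact / Fact ⇒ n / Fact ⇒ n / Fact / Fact ⇒ n / n / Fact ⇒ n / n / n

n / n / n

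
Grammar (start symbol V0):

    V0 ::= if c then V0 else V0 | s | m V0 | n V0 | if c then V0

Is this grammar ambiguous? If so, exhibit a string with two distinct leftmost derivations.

Ambiguous

Witness: if c then if c then s else s

Derivation 1: V0 ⇒ if c then V0 else V0 ⇒ if c then if c then V0 else V0 ⇒ if c then if c then s else V0 ⇒ if c then if c then s else s
Derivation 2: V0 ⇒ if c then V0 ⇒ if c then if c then V0 else V0 ⇒ if c then if c then s else V0 ⇒ if c then if c then s else s

Two distinct leftmost derivations for the same string.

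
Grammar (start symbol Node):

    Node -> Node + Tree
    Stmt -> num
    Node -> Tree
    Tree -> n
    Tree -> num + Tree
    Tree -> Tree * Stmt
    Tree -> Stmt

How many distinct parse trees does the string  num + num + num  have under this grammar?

Parse trees for num + num + num:
  [Node [Node [Tree [Stmt num]]] + [Tree num + [Tree [Stmt num]]]]
  [Node [Node [Node [Tree [Stmt num]]] + [Tree [Stmt num]]] + [Tree [Stmt num]]]
  [Node [Node [Tree num + [Tree [Stmt num]]]] + [Tree [Stmt num]]]
  [Node [Tree num + [Tree num + [Tree [Stmt num]]]]]

4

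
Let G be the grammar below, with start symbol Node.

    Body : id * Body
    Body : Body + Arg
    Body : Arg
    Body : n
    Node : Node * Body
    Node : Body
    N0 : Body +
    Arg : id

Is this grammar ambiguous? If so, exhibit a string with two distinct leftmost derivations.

Witness: id * id

Derivation 1: Node ⇒ Node * Body ⇒ Body * Body ⇒ Arg * Body ⇒ id * Body ⇒ id * Arg ⇒ id * id
Derivation 2: Node ⇒ Body ⇒ id * Body ⇒ id * Arg ⇒ id * id

Two distinct leftmost derivations for the same string.

Ambiguous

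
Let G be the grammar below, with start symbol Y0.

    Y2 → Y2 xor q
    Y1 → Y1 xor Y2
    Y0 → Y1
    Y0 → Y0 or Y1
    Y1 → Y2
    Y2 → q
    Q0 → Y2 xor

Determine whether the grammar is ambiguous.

Witness: q xor q

Derivation 1: Y0 ⇒ Y1 ⇒ Y1 xor Y2 ⇒ Y2 xor Y2 ⇒ q xor Y2 ⇒ q xor q
Derivation 2: Y0 ⇒ Y1 ⇒ Y2 ⇒ Y2 xor q ⇒ q xor q

Two distinct leftmost derivations for the same string.

Ambiguous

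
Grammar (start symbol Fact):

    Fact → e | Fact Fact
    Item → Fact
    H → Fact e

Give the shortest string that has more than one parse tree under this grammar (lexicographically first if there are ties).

e e e

length 1: no string has ≥2 trees
length 2: no string has ≥2 trees
length 3: e e e has 2 parse trees

Two derivations of e e e:
  Fact ⇒ Fact Fact ⇒ e Fact ⇒ e Fact Fact ⇒ e e Fact ⇒ e e e
  Fact ⇒ Fact Fact ⇒ Fact Fact Fact ⇒ e Fact Fact ⇒ e e Fact ⇒ e e e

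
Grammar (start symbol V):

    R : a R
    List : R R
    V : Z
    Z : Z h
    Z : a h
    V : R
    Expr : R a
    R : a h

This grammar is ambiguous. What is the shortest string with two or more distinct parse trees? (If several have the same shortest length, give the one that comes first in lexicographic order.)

length 2: a h has 2 parse trees

Two derivations of a h:
  V ⇒ Z ⇒ a h
  V ⇒ R ⇒ a h

a h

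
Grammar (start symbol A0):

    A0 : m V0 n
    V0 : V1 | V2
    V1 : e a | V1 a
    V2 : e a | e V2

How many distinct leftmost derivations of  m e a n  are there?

2

Parse trees for m e a n:
  [A0 m [V0 [V1 e a]] n]
  [A0 m [V0 [V2 e a]] n]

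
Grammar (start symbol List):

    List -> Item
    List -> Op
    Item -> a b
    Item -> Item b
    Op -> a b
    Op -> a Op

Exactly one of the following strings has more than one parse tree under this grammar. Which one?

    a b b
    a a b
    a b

a b b: 1 tree
a a b: 1 tree
a b: 2 trees

a b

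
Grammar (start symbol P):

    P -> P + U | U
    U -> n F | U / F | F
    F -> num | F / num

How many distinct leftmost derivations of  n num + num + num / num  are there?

Parse trees for n num + num + num / num:
  [P [P [P [U n [F num]]] + [U [F num]]] + [U [U [F num]] / [F num]]]
  [P [P [P [U n [F num]]] + [U [F num]]] + [U [F [F num] / num]]]

2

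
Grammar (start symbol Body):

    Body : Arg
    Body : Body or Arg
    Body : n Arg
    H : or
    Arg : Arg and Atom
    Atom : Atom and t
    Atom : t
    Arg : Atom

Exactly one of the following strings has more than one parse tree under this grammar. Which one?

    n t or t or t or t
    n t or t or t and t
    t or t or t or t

n t or t or t and t

n t or t or t or t: 1 tree
n t or t or t and t: 2 trees
t or t or t or t: 1 tree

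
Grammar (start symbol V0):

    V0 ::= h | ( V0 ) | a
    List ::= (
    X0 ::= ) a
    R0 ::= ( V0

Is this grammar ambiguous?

Unambiguous

(List, X0, R0 are unreachable from V0, so their rules don't affect L(V0).) L(V0) is { openⁿ atom closeⁿ : n ≥ 0 }. The bracket depth fixes n, and the derivation is forced at every step.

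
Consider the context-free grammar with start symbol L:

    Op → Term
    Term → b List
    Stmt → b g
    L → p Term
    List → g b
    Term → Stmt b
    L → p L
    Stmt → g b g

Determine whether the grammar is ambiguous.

Ambiguous

Witness: p b g b

Derivation 1: L ⇒ p Term ⇒ p b List ⇒ p b g b
Derivation 2: L ⇒ p Term ⇒ p Stmt b ⇒ p b g b

Two distinct leftmost derivations for the same string.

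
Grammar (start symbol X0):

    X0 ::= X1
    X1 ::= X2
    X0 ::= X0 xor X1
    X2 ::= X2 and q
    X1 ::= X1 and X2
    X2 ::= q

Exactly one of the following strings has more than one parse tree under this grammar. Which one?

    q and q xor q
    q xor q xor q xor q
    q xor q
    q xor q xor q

q and q xor q

q and q xor q: 2 trees
q xor q xor q xor q: 1 tree
q xor q: 1 tree
q xor q xor q: 1 tree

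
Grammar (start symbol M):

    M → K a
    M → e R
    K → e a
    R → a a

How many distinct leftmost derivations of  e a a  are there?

2

Parse trees for e a a:
  [M [K e a] a]
  [M e [R a a]]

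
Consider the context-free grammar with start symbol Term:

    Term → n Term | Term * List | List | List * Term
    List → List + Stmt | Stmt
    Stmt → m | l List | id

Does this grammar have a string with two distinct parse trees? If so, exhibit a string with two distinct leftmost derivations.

Witness: id * id

Derivation 1: Term ⇒ Term * List ⇒ List * List ⇒ Stmt * List ⇒ id * List ⇒ id * Stmt ⇒ id * id
Derivation 2: Term ⇒ List * Term ⇒ Stmt * Term ⇒ id * Term ⇒ id * List ⇒ id * Stmt ⇒ id * id

Two distinct leftmost derivations for the same string.

Ambiguous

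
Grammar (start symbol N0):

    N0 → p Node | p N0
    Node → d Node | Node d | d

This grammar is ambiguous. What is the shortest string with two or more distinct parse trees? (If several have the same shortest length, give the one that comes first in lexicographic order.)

p d d

length 2: no string has ≥2 trees
length 3: p d d has 2 parse trees

Two derivations of p d d:
  N0 ⇒ p Node ⇒ p d Node ⇒ p d d
  N0 ⇒ p Node ⇒ p Node d ⇒ p d d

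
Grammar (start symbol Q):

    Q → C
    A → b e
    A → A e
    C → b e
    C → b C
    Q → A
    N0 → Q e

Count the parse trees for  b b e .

1

Parse trees for b b e:
  [Q [C b [C b e]]]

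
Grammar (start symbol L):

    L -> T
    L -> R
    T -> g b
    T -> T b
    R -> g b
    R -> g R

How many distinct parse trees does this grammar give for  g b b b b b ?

Parse trees for g b b b b b:
  [L [T [T [T [T [T g b] b] b] b] b]]

1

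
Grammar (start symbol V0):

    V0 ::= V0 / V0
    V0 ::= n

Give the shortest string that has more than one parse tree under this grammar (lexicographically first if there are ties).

n / n / n

length 1: no string has ≥2 trees
length 3: no string has ≥2 trees
length 5: n / n / n has 2 parse trees

Two derivations of n / n / n:
  V0 ⇒ V0 / V0 ⇒ V0 / V0 / V0 ⇒ n / V0 / V0 ⇒ n / n / V0 ⇒ n / n / n
  V0 ⇒ V0 / V0 ⇒ n / V0 ⇒ n / V0 / V0 ⇒ n / n / V0 ⇒ n / n / n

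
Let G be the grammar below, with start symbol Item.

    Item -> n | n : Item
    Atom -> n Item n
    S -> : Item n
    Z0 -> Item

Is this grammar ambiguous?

Unambiguous

(Atom, S, Z0 are unreachable from Item, so their rules don't affect L(Item).) Right-recursive list with a separator: after each atom, whether the separator follows determines the rule. One parse per string.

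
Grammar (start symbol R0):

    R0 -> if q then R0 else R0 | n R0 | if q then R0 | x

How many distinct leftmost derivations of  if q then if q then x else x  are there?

2

Parse trees for if q then if q then x else x:
  [R0 if q then [R0 if q then [R0 x]] else [R0 x]]
  [R0 if q then [R0 if q then [R0 x] else [R0 x]]]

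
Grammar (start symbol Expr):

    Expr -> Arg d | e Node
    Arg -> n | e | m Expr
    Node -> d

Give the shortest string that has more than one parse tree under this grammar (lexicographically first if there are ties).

length 2: e d has 2 parse trees

Two derivations of e d:
  Expr ⇒ Arg d ⇒ e d
  Expr ⇒ e Node ⇒ e d

e d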